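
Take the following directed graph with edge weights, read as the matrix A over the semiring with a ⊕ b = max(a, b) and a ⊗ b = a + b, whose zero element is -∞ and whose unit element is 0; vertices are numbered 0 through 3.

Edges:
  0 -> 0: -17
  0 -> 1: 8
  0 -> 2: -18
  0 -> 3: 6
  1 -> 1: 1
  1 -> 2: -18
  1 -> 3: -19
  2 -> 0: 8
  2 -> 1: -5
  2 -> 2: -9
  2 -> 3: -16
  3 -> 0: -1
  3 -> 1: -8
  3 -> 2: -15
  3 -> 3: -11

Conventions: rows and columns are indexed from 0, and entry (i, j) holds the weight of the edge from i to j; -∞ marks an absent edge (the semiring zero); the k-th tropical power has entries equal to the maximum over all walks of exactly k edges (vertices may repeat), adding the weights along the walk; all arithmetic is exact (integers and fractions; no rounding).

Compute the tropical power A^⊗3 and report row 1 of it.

A^⊗2:
  [5, 9, -9, -5]
  [-10, 2, -17, -18]
  [-1, 16, -10, 14]
  [-7, 7, -19, 5]
A^⊗3:
  [-1, 13, -9, 11]
  [-9, 3, -16, -4]
  [13, 17, -1, 5]
  [4, 8, -10, -1]
Answer: row 1 of A^⊗3 = [-9, 3, -16, -4]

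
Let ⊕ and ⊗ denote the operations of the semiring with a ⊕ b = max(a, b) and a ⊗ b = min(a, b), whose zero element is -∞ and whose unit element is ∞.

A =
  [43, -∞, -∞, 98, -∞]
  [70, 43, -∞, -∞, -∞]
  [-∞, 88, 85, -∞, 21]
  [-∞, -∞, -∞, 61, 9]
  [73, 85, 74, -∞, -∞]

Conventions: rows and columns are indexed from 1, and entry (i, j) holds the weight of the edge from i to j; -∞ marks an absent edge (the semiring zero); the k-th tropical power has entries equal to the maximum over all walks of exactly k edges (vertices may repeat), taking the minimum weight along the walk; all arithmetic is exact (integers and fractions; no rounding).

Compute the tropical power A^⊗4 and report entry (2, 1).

A^⊗2:
  [43, -∞, -∞, 61, 9]
  [43, 43, -∞, 70, -∞]
  [70, 85, 85, -∞, 21]
  [9, 9, 9, 61, 9]
  [70, 74, 74, 73, 21]
A^⊗3:
  [43, 9, 9, 61, 9]
  [43, 43, -∞, 61, 9]
  [70, 85, 85, 70, 21]
  [9, 9, 9, 61, 9]
  [70, 74, 74, 70, 21]
A^⊗4:
  [43, 9, 9, 61, 9]
  [43, 43, 9, 61, 9]
  [70, 85, 85, 70, 21]
  [9, 9, 9, 61, 9]
  [70, 74, 74, 70, 21]
Key observation: the optimum is the walk 2->1->1->1->1, with weight 70 min 43 min 43 min 43 = 43.
Optimal value attained by: walk 2->1->1->1->1.
Answer: (A^⊗4)[2][1] = 43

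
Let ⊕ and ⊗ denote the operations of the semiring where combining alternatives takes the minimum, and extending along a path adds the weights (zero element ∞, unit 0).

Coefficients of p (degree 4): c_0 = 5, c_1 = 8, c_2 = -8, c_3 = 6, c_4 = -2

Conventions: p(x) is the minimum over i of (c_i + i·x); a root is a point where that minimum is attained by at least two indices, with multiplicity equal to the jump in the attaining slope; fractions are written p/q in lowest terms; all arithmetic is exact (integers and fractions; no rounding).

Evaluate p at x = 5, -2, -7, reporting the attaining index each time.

p(5) = min(5+0·5=5, 8+1·5=13, -8+2·5=2, 6+3·5=21, -2+4·5=18) = 2 (attained by i=2)
p(-2) = min(5+0·(-2)=5, 8+1·(-2)=6, -8+2·(-2)=-12, 6+3·(-2)=0, -2+4·(-2)=-10) = -12 (attained by i=2)
p(-7) = min(5+0·(-7)=5, 8+1·(-7)=1, -8+2·(-7)=-22, 6+3·(-7)=-15, -2+4·(-7)=-30) = -30 (attained by i=4)
Answer: p(5) = 2; p(-2) = -12; p(-7) = -30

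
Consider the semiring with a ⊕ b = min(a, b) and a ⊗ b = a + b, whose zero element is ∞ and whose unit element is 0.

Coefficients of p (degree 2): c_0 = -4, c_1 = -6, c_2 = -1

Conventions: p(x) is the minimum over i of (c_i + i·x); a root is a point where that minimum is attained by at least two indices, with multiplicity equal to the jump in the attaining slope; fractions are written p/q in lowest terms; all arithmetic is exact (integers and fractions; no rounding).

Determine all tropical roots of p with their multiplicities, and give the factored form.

hull edge (i=0, c=-4) to (i=1, c=-6): slope -2, span 1
hull edge (i=1, c=-6) to (i=2, c=-1): slope 5, span 1
Factored form: p(x) = -1 ⊗ (x ⊕ (-5)) ⊗ (x ⊕ 2)
Answer: roots = -5 (mult 1), 2 (mult 1)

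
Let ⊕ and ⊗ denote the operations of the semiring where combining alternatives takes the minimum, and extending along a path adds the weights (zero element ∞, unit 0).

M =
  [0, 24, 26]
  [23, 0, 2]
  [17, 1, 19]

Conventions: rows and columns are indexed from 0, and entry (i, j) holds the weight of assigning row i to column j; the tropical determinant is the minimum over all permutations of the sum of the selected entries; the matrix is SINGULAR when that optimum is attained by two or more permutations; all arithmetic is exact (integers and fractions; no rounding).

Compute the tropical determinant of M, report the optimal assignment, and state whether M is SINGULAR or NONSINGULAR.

σ = (0, 1, 2): 0 + 0 + 19 = 19
σ = (0, 2, 1): 0 + 2 + 1 = 3
σ = (1, 0, 2): 24 + 23 + 19 = 66
σ = (1, 2, 0): 24 + 2 + 17 = 43
σ = (2, 0, 1): 26 + 23 + 1 = 50
σ = (2, 1, 0): 26 + 0 + 17 = 43
Optimal value attained by: σ = (0, 2, 1).
Answer: det⊕(M) = 3; verdict: NONSINGULAR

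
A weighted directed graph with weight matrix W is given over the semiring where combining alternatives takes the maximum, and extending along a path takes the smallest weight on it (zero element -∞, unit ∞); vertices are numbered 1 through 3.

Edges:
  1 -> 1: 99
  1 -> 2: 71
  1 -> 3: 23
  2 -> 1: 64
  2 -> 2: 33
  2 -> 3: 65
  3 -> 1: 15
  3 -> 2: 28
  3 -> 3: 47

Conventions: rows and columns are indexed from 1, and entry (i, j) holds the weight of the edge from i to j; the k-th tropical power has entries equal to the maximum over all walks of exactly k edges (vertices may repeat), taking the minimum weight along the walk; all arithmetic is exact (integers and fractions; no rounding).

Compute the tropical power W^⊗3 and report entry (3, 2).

W^⊗2:
  [99, 71, 65]
  [64, 64, 47]
  [28, 28, 47]
W^⊗3:
  [99, 71, 65]
  [64, 64, 64]
  [28, 28, 47]
Key observation: the optimum is the walk 3->2->1->2, with weight 28 min 64 min 71 = 28.
Optimal value attained by: walk 3->2->1->2.
Answer: (W^⊗3)[3][2] = 28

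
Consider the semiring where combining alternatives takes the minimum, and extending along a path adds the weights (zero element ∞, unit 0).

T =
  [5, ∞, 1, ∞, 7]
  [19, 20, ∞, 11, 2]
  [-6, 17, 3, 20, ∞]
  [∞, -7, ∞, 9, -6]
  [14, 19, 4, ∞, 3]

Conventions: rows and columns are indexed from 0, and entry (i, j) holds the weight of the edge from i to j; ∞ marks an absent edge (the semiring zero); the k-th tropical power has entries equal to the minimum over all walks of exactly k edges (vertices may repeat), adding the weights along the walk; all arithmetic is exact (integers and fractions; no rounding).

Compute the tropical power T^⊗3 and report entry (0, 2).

T^⊗2:
  [-5, 18, 4, 21, 10]
  [16, 4, 6, 20, 5]
  [-3, 13, -5, 23, 1]
  [8, 2, -2, 4, -5]
  [-2, 21, 7, 24, 6]
T^⊗3:
  [-2, 14, -4, 24, 2]
  [0, 13, 9, 15, 6]
  [-11, 12, -2, 15, 4]
  [-8, -3, -1, 13, -2]
  [1, 17, -1, 27, 5]
Key observation: the optimum is the walk 0->2->0->2, with weight 1 + (-6) + 1 = -4.
Optimal value attained by: walk 0->2->0->2.
Answer: (T^⊗3)[0][2] = -4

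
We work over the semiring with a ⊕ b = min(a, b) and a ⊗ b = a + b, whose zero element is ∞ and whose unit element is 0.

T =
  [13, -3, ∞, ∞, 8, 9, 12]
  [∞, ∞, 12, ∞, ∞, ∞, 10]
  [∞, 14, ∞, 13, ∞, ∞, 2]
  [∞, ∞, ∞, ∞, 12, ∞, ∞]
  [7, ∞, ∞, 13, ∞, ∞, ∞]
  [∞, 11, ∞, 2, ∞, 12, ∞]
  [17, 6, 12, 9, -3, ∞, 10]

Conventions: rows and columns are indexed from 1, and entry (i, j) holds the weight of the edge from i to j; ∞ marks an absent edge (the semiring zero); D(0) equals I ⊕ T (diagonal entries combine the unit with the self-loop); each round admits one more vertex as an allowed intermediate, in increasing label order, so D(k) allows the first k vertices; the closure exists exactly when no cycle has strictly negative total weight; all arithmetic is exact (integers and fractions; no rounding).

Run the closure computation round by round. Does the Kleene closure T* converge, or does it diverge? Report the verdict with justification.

D(0):
  [0, -3, ∞, ∞, 8, 9, 12]
  [∞, 0, 12, ∞, ∞, ∞, 10]
  [∞, 14, 0, 13, ∞, ∞, 2]
  [∞, ∞, ∞, 0, 12, ∞, ∞]
  [7, ∞, ∞, 13, 0, ∞, ∞]
  [∞, 11, ∞, 2, ∞, 0, ∞]
  [17, 6, 12, 9, -3, ∞, 0]
D(1):
  [0, -3, ∞, ∞, 8, 9, 12]
  [∞, 0, 12, ∞, ∞, ∞, 10]
  [∞, 14, 0, 13, ∞, ∞, 2]
  [∞, ∞, ∞, 0, 12, ∞, ∞]
  [7, 4, ∞, 13, 0, 16, 19]
  [∞, 11, ∞, 2, ∞, 0, ∞]
  [17, 6, 12, 9, -3, 26, 0]
D(2):
  [0, -3, 9, ∞, 8, 9, 7]
  [∞, 0, 12, ∞, ∞, ∞, 10]
  [∞, 14, 0, 13, ∞, ∞, 2]
  [∞, ∞, ∞, 0, 12, ∞, ∞]
  [7, 4, 16, 13, 0, 16, 14]
  [∞, 11, 23, 2, ∞, 0, 21]
  [17, 6, 12, 9, -3, 26, 0]
D(3):
  [0, -3, 9, 22, 8, 9, 7]
  [∞, 0, 12, 25, ∞, ∞, 10]
  [∞, 14, 0, 13, ∞, ∞, 2]
  [∞, ∞, ∞, 0, 12, ∞, ∞]
  [7, 4, 16, 13, 0, 16, 14]
  [∞, 11, 23, 2, ∞, 0, 21]
  [17, 6, 12, 9, -3, 26, 0]
D(4):
  [0, -3, 9, 22, 8, 9, 7]
  [∞, 0, 12, 25, 37, ∞, 10]
  [∞, 14, 0, 13, 25, ∞, 2]
  [∞, ∞, ∞, 0, 12, ∞, ∞]
  [7, 4, 16, 13, 0, 16, 14]
  [∞, 11, 23, 2, 14, 0, 21]
  [17, 6, 12, 9, -3, 26, 0]
D(5):
  [0, -3, 9, 21, 8, 9, 7]
  [44, 0, 12, 25, 37, 53, 10]
  [32, 14, 0, 13, 25, 41, 2]
  [19, 16, 28, 0, 12, 28, 26]
  [7, 4, 16, 13, 0, 16, 14]
  [21, 11, 23, 2, 14, 0, 21]
  [4, 1, 12, 9, -3, 13, 0]
D(6):
  [0, -3, 9, 11, 8, 9, 7]
  [44, 0, 12, 25, 37, 53, 10]
  [32, 14, 0, 13, 25, 41, 2]
  [19, 16, 28, 0, 12, 28, 26]
  [7, 4, 16, 13, 0, 16, 14]
  [21, 11, 23, 2, 14, 0, 21]
  [4, 1, 12, 9, -3, 13, 0]
D(7):
  [0, -3, 9, 11, 4, 9, 7]
  [14, 0, 12, 19, 7, 23, 10]
  [6, 3, 0, 11, -1, 15, 2]
  [19, 16, 28, 0, 12, 28, 26]
  [7, 4, 16, 13, 0, 16, 14]
  [21, 11, 23, 2, 14, 0, 21]
  [4, 1, 12, 9, -3, 13, 0]
Key observation: every diagonal entry stays at the unit through all rounds, so no improving cycle exists.
Answer: CONVERGES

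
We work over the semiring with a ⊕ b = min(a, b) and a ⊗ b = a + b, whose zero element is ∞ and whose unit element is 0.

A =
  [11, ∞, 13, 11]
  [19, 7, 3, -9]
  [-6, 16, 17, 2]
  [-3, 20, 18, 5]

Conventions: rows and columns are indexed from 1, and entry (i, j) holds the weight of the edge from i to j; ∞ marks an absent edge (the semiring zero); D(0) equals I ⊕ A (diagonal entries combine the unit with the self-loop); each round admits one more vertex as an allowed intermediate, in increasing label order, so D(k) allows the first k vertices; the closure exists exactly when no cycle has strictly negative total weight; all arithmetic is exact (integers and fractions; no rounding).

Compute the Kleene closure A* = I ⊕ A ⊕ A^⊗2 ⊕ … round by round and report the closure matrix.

D(0):
  [0, ∞, 13, 11]
  [19, 0, 3, -9]
  [-6, 16, 0, 2]
  [-3, 20, 18, 0]
D(1):
  [0, ∞, 13, 11]
  [19, 0, 3, -9]
  [-6, 16, 0, 2]
  [-3, 20, 10, 0]
D(2):
  [0, ∞, 13, 11]
  [19, 0, 3, -9]
  [-6, 16, 0, 2]
  [-3, 20, 10, 0]
D(3):
  [0, 29, 13, 11]
  [-3, 0, 3, -9]
  [-6, 16, 0, 2]
  [-3, 20, 10, 0]
D(4):
  [0, 29, 13, 11]
  [-12, 0, 1, -9]
  [-6, 16, 0, 2]
  [-3, 20, 10, 0]
Answer: A* = [[0, 29, 13, 11], [-12, 0, 1, -9], [-6, 16, 0, 2], [-3, 20, 10, 0]]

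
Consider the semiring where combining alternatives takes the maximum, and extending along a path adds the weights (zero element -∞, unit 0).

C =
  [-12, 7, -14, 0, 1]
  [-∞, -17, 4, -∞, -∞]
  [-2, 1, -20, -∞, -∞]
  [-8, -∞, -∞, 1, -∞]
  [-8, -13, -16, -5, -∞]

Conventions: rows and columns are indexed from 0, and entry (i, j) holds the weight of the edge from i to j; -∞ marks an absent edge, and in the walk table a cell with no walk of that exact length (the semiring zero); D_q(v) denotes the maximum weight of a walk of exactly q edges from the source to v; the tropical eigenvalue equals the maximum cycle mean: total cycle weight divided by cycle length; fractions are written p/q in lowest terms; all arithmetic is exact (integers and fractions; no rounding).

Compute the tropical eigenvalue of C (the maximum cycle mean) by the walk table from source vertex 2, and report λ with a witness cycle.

q=0: [-∞, -∞, 0, -∞, -∞]
q=1: [-2, 1, -20, -∞, -∞]
q=2: [-14, 5, 5, -2, -1]
q=3: [3, 6, 9, -1, -13]
q=4: [7, 10, 10, 3, 4]
q=5: [8, 14, 14, 7, 8]
Optimal cycle mean attained by: cycle 0->1->2->0, total 7 + 4 + (-2), length 3.
Answer: λ = 3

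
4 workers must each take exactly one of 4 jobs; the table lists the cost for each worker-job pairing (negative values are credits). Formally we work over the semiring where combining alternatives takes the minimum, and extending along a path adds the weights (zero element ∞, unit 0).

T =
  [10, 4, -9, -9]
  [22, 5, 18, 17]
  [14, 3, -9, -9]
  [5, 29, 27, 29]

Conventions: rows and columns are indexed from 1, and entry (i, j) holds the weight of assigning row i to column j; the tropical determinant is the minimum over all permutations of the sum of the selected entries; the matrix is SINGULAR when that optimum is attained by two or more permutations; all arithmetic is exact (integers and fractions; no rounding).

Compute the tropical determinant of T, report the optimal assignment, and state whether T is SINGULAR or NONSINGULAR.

σ = (1, 2, 3, 4): 10 + 5 + (-9) + 29 = 35
σ = (1, 2, 4, 3): 10 + 5 + (-9) + 27 = 33
σ = (1, 3, 2, 4): 10 + 18 + 3 + 29 = 60
σ = (1, 3, 4, 2): 10 + 18 + (-9) + 29 = 48
σ = (1, 4, 2, 3): 10 + 17 + 3 + 27 = 57
σ = (1, 4, 3, 2): 10 + 17 + (-9) + 29 = 47
σ = (2, 1, 3, 4): 4 + 22 + (-9) + 29 = 46
σ = (2, 1, 4, 3): 4 + 22 + (-9) + 27 = 44
σ = (2, 3, 1, 4): 4 + 18 + 14 + 29 = 65
σ = (2, 3, 4, 1): 4 + 18 + (-9) + 5 = 18
σ = (2, 4, 1, 3): 4 + 17 + 14 + 27 = 62
σ = (2, 4, 3, 1): 4 + 17 + (-9) + 5 = 17
σ = (3, 1, 2, 4): (-9) + 22 + 3 + 29 = 45
σ = (3, 1, 4, 2): (-9) + 22 + (-9) + 29 = 33
σ = (3, 2, 1, 4): (-9) + 5 + 14 + 29 = 39
σ = (3, 2, 4, 1): (-9) + 5 + (-9) + 5 = -8
σ = (3, 4, 1, 2): (-9) + 17 + 14 + 29 = 51
σ = (3, 4, 2, 1): (-9) + 17 + 3 + 5 = 16
σ = (4, 1, 2, 3): (-9) + 22 + 3 + 27 = 43
σ = (4, 1, 3, 2): (-9) + 22 + (-9) + 29 = 33
σ = (4, 2, 1, 3): (-9) + 5 + 14 + 27 = 37
σ = (4, 2, 3, 1): (-9) + 5 + (-9) + 5 = -8
σ = (4, 3, 1, 2): (-9) + 18 + 14 + 29 = 52
σ = (4, 3, 2, 1): (-9) + 18 + 3 + 5 = 17
Optimal value attained by: σ = (3, 2, 4, 1).
Answer: det⊕(T) = -8; verdict: SINGULAR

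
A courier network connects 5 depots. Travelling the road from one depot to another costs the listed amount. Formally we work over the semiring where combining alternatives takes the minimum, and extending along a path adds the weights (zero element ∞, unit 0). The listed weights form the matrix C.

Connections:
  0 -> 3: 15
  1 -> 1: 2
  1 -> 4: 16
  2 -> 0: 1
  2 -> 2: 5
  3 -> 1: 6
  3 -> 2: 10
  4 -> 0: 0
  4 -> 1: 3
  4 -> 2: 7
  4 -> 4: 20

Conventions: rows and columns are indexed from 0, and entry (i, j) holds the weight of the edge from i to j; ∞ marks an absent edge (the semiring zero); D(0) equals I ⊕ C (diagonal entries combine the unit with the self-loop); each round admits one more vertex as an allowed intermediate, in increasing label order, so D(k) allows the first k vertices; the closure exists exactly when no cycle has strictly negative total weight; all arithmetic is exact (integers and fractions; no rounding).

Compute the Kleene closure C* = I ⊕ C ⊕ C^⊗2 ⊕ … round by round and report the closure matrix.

D(0):
  [0, ∞, ∞, 15, ∞]
  [∞, 0, ∞, ∞, 16]
  [1, ∞, 0, ∞, ∞]
  [∞, 6, 10, 0, ∞]
  [0, 3, 7, ∞, 0]
D(1):
  [0, ∞, ∞, 15, ∞]
  [∞, 0, ∞, ∞, 16]
  [1, ∞, 0, 16, ∞]
  [∞, 6, 10, 0, ∞]
  [0, 3, 7, 15, 0]
D(2):
  [0, ∞, ∞, 15, ∞]
  [∞, 0, ∞, ∞, 16]
  [1, ∞, 0, 16, ∞]
  [∞, 6, 10, 0, 22]
  [0, 3, 7, 15, 0]
D(3):
  [0, ∞, ∞, 15, ∞]
  [∞, 0, ∞, ∞, 16]
  [1, ∞, 0, 16, ∞]
  [11, 6, 10, 0, 22]
  [0, 3, 7, 15, 0]
D(4):
  [0, 21, 25, 15, 37]
  [∞, 0, ∞, ∞, 16]
  [1, 22, 0, 16, 38]
  [11, 6, 10, 0, 22]
  [0, 3, 7, 15, 0]
D(5):
  [0, 21, 25, 15, 37]
  [16, 0, 23, 31, 16]
  [1, 22, 0, 16, 38]
  [11, 6, 10, 0, 22]
  [0, 3, 7, 15, 0]
Answer: C* = [[0, 21, 25, 15, 37], [16, 0, 23, 31, 16], [1, 22, 0, 16, 38], [11, 6, 10, 0, 22], [0, 3, 7, 15, 0]]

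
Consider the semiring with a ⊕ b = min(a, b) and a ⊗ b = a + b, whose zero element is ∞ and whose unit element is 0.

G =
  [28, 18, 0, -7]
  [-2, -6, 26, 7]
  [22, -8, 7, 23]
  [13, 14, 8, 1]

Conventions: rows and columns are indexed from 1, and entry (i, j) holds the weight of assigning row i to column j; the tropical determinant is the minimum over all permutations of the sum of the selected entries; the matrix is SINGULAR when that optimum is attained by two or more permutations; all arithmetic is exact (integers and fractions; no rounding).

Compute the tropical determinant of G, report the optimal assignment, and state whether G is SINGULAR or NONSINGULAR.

σ = (1, 2, 3, 4): 28 + (-6) + 7 + 1 = 30
σ = (1, 2, 4, 3): 28 + (-6) + 23 + 8 = 53
σ = (1, 3, 2, 4): 28 + 26 + (-8) + 1 = 47
σ = (1, 3, 4, 2): 28 + 26 + 23 + 14 = 91
σ = (1, 4, 2, 3): 28 + 7 + (-8) + 8 = 35
σ = (1, 4, 3, 2): 28 + 7 + 7 + 14 = 56
σ = (2, 1, 3, 4): 18 + (-2) + 7 + 1 = 24
σ = (2, 1, 4, 3): 18 + (-2) + 23 + 8 = 47
σ = (2, 3, 1, 4): 18 + 26 + 22 + 1 = 67
σ = (2, 3, 4, 1): 18 + 26 + 23 + 13 = 80
σ = (2, 4, 1, 3): 18 + 7 + 22 + 8 = 55
σ = (2, 4, 3, 1): 18 + 7 + 7 + 13 = 45
σ = (3, 1, 2, 4): 0 + (-2) + (-8) + 1 = -9
σ = (3, 1, 4, 2): 0 + (-2) + 23 + 14 = 35
σ = (3, 2, 1, 4): 0 + (-6) + 22 + 1 = 17
σ = (3, 2, 4, 1): 0 + (-6) + 23 + 13 = 30
σ = (3, 4, 1, 2): 0 + 7 + 22 + 14 = 43
σ = (3, 4, 2, 1): 0 + 7 + (-8) + 13 = 12
σ = (4, 1, 2, 3): (-7) + (-2) + (-8) + 8 = -9
σ = (4, 1, 3, 2): (-7) + (-2) + 7 + 14 = 12
σ = (4, 2, 1, 3): (-7) + (-6) + 22 + 8 = 17
σ = (4, 2, 3, 1): (-7) + (-6) + 7 + 13 = 7
σ = (4, 3, 1, 2): (-7) + 26 + 22 + 14 = 55
σ = (4, 3, 2, 1): (-7) + 26 + (-8) + 13 = 24
Optimal value attained by: σ = (3, 1, 2, 4).
Answer: det⊕(G) = -9; verdict: SINGULAR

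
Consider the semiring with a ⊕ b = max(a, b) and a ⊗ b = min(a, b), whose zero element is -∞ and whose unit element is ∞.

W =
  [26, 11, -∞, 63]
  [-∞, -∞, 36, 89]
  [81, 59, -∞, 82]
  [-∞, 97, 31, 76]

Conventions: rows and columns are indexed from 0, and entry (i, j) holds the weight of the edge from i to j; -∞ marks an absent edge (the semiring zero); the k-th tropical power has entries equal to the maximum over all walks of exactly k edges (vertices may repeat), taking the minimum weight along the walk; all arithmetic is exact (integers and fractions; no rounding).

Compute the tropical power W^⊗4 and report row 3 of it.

W^⊗2:
  [26, 63, 31, 63]
  [36, 89, 31, 76]
  [26, 82, 36, 76]
  [31, 76, 36, 89]
W^⊗3:
  [31, 63, 36, 63]
  [31, 76, 36, 89]
  [36, 76, 36, 82]
  [36, 89, 36, 76]
W^⊗4:
  [36, 63, 36, 63]
  [36, 89, 36, 76]
  [36, 82, 36, 76]
  [36, 76, 36, 89]
Answer: row 3 of W^⊗4 = [36, 76, 36, 89]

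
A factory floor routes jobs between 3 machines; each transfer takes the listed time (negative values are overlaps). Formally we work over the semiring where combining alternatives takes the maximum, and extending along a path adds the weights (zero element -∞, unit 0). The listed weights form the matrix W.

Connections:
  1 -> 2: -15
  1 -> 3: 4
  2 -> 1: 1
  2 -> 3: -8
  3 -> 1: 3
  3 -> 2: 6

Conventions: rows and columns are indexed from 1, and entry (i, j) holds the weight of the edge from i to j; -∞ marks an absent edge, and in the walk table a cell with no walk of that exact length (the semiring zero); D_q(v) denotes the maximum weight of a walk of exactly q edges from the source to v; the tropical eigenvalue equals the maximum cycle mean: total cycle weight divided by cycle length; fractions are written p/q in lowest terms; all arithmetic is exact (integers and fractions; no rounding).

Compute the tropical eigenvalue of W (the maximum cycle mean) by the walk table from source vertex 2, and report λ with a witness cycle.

q=0: [-∞, 0, -∞]
q=1: [1, -∞, -8]
q=2: [-5, -2, 5]
q=3: [8, 11, -1]
Optimal cycle mean attained by: cycle 1->3->2->1, total 4 + 6 + 1, length 3.
Answer: λ = 11/3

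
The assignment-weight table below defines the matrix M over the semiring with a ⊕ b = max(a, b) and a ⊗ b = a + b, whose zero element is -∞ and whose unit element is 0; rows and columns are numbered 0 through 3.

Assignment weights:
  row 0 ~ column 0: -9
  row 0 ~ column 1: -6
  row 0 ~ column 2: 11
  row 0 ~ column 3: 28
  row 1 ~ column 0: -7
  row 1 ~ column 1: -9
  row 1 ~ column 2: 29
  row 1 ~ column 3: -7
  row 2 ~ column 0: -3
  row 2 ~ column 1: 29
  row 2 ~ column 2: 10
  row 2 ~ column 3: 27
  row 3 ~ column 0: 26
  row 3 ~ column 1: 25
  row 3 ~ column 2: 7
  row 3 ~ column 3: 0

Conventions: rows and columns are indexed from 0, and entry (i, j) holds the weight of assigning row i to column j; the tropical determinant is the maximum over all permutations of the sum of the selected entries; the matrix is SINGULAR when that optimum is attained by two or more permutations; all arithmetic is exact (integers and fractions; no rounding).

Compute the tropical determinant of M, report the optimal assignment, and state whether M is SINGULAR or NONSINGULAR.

σ = (0, 1, 2, 3): (-9) + (-9) + 10 + 0 = -8
σ = (0, 1, 3, 2): (-9) + (-9) + 27 + 7 = 16
σ = (0, 2, 1, 3): (-9) + 29 + 29 + 0 = 49
σ = (0, 2, 3, 1): (-9) + 29 + 27 + 25 = 72
σ = (0, 3, 1, 2): (-9) + (-7) + 29 + 7 = 20
σ = (0, 3, 2, 1): (-9) + (-7) + 10 + 25 = 19
σ = (1, 0, 2, 3): (-6) + (-7) + 10 + 0 = -3
σ = (1, 0, 3, 2): (-6) + (-7) + 27 + 7 = 21
σ = (1, 2, 0, 3): (-6) + 29 + (-3) + 0 = 20
σ = (1, 2, 3, 0): (-6) + 29 + 27 + 26 = 76
σ = (1, 3, 0, 2): (-6) + (-7) + (-3) + 7 = -9
σ = (1, 3, 2, 0): (-6) + (-7) + 10 + 26 = 23
σ = (2, 0, 1, 3): 11 + (-7) + 29 + 0 = 33
σ = (2, 0, 3, 1): 11 + (-7) + 27 + 25 = 56
σ = (2, 1, 0, 3): 11 + (-9) + (-3) + 0 = -1
σ = (2, 1, 3, 0): 11 + (-9) + 27 + 26 = 55
σ = (2, 3, 0, 1): 11 + (-7) + (-3) + 25 = 26
σ = (2, 3, 1, 0): 11 + (-7) + 29 + 26 = 59
σ = (3, 0, 1, 2): 28 + (-7) + 29 + 7 = 57
σ = (3, 0, 2, 1): 28 + (-7) + 10 + 25 = 56
σ = (3, 1, 0, 2): 28 + (-9) + (-3) + 7 = 23
σ = (3, 1, 2, 0): 28 + (-9) + 10 + 26 = 55
σ = (3, 2, 0, 1): 28 + 29 + (-3) + 25 = 79
σ = (3, 2, 1, 0): 28 + 29 + 29 + 26 = 112
Optimal value attained by: σ = (3, 2, 1, 0).
Answer: det⊕(M) = 112; verdict: NONSINGULAR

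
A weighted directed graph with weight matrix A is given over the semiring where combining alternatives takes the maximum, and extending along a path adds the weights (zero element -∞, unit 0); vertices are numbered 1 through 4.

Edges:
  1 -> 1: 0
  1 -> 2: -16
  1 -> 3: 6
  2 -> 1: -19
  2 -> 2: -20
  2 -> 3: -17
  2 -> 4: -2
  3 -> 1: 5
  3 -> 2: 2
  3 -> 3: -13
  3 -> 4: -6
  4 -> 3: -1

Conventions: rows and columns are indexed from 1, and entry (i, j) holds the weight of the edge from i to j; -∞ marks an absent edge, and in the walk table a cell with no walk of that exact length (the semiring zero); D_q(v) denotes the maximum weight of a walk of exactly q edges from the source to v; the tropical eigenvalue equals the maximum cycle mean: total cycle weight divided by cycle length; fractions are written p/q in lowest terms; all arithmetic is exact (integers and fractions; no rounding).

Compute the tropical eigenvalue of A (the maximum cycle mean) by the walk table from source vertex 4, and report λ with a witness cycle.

q=0: [-∞, -∞, -∞, 0]
q=1: [-∞, -∞, -1, -∞]
q=2: [4, 1, -14, -7]
q=3: [4, -12, 10, -1]
q=4: [15, 12, 10, 4]
Optimal cycle mean attained by: cycle 1->3->1, total 6 + 5, length 2.
Answer: λ = 11/2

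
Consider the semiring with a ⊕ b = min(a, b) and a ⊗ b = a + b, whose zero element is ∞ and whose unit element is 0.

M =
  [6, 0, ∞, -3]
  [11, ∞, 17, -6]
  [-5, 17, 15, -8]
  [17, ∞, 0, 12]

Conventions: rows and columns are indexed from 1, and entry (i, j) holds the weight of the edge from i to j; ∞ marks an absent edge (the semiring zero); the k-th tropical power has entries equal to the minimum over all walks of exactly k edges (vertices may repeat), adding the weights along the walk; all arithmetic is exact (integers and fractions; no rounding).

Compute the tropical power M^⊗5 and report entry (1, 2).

M^⊗2:
  [11, 6, -3, -6]
  [11, 11, -6, 6]
  [1, -5, -8, -8]
  [-5, 17, 12, -8]
M^⊗3:
  [-8, 11, -6, -11]
  [-11, 11, 6, -14]
  [-13, 1, -8, -16]
  [1, -5, -8, -8]
M^⊗4:
  [-11, -8, -11, -14]
  [-5, -11, -14, -14]
  [-13, -13, -16, -16]
  [-13, 1, -8, -16]
M^⊗5:
  [-16, -11, -14, -19]
  [-19, -5, -14, -22]
  [-21, -13, -16, -24]
  [-13, -13, -16, -16]
Key observation: the optimum is the walk 1->2->4->3->1->2, with weight 0 + (-6) + 0 + (-5) + 0 = -11.
Optimal value attained by: walk 1->2->4->3->1->2.
Answer: (M^⊗5)[1][2] = -11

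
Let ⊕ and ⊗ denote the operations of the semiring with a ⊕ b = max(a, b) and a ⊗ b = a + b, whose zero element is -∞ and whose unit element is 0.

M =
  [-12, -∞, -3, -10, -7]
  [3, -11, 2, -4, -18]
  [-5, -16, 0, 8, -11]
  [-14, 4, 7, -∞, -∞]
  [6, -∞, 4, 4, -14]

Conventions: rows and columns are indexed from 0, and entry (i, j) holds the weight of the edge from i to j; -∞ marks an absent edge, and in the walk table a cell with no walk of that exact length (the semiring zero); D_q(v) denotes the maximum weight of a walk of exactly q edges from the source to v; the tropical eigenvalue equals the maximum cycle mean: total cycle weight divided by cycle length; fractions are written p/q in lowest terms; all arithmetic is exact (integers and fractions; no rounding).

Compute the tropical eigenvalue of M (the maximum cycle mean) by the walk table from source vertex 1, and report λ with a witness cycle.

q=0: [-∞, 0, -∞, -∞, -∞]
q=1: [3, -11, 2, -4, -18]
q=2: [-3, 0, 3, 10, -4]
q=3: [3, 14, 17, 11, -8]
q=4: [17, 15, 18, 25, 6]
q=5: [18, 29, 32, 26, 10]
Optimal cycle mean attained by: cycle 2->3->2, total 8 + 7, length 2.
Answer: λ = 15/2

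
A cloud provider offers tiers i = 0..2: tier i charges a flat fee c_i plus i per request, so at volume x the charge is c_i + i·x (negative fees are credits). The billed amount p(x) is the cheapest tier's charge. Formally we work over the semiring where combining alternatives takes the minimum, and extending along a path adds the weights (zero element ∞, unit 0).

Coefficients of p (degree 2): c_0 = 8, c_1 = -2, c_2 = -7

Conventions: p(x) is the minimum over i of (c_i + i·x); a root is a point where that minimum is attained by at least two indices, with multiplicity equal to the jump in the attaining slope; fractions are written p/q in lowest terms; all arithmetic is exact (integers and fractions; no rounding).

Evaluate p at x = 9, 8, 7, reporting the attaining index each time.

p(9) = min(8+0·9=8, -2+1·9=7, -7+2·9=11) = 7 (attained by i=1)
p(8) = min(8+0·8=8, -2+1·8=6, -7+2·8=9) = 6 (attained by i=1)
p(7) = min(8+0·7=8, -2+1·7=5, -7+2·7=7) = 5 (attained by i=1)
Answer: p(9) = 7; p(8) = 6; p(7) = 5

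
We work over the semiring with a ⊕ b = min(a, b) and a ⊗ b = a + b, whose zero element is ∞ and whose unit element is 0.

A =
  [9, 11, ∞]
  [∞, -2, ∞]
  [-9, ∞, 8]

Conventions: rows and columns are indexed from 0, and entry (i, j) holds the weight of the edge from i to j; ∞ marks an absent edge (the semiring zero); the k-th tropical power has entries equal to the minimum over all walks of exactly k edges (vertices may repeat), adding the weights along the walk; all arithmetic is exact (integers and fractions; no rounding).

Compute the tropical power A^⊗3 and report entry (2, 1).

A^⊗2:
  [18, 9, ∞]
  [∞, -4, ∞]
  [-1, 2, 16]
A^⊗3:
  [27, 7, ∞]
  [∞, -6, ∞]
  [7, 0, 24]
Key observation: the optimum is the walk 2->0->1->1, with weight (-9) + 11 + (-2) = 0.
Optimal value attained by: walk 2->0->1->1.
Answer: (A^⊗3)[2][1] = 0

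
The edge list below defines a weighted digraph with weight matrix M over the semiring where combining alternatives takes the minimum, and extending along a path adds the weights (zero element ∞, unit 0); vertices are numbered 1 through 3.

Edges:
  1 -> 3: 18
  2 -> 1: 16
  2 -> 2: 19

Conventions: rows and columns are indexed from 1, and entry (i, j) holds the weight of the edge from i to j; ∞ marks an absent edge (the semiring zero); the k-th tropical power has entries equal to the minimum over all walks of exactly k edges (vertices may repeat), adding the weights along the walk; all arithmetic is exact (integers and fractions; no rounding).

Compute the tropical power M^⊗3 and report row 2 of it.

M^⊗2:
  [∞, ∞, ∞]
  [35, 38, 34]
  [∞, ∞, ∞]
M^⊗3:
  [∞, ∞, ∞]
  [54, 57, 53]
  [∞, ∞, ∞]
Answer: row 2 of M^⊗3 = [54, 57, 53]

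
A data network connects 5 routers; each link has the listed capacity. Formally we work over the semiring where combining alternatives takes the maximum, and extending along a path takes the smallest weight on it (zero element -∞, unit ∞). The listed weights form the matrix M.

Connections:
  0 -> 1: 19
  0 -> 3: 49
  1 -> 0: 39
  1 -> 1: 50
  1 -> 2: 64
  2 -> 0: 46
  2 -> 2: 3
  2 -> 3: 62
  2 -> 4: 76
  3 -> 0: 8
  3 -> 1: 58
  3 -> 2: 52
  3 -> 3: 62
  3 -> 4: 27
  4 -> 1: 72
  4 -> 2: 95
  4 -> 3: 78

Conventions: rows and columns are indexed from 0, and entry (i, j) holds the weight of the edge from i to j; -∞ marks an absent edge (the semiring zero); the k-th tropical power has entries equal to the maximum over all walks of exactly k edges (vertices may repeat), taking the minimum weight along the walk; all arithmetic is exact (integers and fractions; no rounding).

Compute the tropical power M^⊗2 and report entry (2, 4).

M^⊗2:
  [19, 49, 49, 49, 27]
  [46, 50, 50, 62, 64]
  [8, 72, 76, 76, 27]
  [46, 58, 58, 62, 52]
  [46, 58, 64, 62, 76]
Key observation: the optimum is the walk 2->3->4, with weight 62 min 27 = 27.
Optimal value attained by: walk 2->3->4.
Answer: (M^⊗2)[2][4] = 27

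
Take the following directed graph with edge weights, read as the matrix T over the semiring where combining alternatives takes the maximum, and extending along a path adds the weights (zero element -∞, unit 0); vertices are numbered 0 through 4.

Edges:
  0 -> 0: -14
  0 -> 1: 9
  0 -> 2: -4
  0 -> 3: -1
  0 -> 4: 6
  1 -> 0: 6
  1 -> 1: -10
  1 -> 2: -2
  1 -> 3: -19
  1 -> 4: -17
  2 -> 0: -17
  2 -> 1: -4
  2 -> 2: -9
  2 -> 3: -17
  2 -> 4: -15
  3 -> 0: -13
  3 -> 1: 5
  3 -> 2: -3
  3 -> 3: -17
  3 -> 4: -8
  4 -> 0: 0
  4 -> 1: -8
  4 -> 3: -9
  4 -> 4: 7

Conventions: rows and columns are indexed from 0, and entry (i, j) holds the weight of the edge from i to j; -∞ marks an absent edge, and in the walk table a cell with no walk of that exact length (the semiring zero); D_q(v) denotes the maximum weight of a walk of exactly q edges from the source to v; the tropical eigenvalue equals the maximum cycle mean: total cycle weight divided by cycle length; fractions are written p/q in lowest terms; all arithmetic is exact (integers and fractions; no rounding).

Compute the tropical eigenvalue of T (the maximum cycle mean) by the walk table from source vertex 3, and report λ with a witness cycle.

q=0: [-∞, -∞, -∞, 0, -∞]
q=1: [-13, 5, -3, -17, -8]
q=2: [11, -4, 3, -14, -1]
q=3: [2, 20, 7, 10, 17]
q=4: [26, 15, 18, 8, 24]
q=5: [24, 35, 22, 25, 32]
Optimal cycle mean attained by: cycle 0->1->0, total 9 + 6, length 2.
Answer: λ = 15/2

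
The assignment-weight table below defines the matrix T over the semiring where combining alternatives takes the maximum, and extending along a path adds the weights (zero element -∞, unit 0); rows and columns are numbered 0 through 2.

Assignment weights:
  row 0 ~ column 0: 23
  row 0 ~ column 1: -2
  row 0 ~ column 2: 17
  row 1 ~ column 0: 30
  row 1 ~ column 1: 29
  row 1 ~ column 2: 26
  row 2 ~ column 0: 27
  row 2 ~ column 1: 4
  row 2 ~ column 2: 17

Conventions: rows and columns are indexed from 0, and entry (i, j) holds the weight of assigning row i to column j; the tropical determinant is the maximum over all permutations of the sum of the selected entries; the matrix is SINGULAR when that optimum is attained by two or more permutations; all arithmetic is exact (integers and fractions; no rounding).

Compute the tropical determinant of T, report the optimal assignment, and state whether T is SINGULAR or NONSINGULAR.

σ = (0, 1, 2): 23 + 29 + 17 = 69
σ = (0, 2, 1): 23 + 26 + 4 = 53
σ = (1, 0, 2): (-2) + 30 + 17 = 45
σ = (1, 2, 0): (-2) + 26 + 27 = 51
σ = (2, 0, 1): 17 + 30 + 4 = 51
σ = (2, 1, 0): 17 + 29 + 27 = 73
Optimal value attained by: σ = (2, 1, 0).
Answer: det⊕(T) = 73; verdict: NONSINGULAR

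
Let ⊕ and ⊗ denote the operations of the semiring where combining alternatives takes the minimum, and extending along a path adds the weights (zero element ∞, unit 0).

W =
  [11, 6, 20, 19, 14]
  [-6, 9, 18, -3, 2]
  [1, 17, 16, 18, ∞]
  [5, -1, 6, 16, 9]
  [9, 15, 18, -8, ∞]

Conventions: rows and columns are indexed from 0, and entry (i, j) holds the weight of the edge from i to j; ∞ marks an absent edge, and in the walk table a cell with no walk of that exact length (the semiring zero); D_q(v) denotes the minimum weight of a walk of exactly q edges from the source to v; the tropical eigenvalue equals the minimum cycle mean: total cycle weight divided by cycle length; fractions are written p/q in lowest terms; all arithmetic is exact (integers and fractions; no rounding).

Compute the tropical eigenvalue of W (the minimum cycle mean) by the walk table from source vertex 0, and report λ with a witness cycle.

q=0: [0, ∞, ∞, ∞, ∞]
q=1: [11, 6, 20, 19, 14]
q=2: [0, 15, 24, 3, 8]
q=3: [8, 2, 9, 0, 12]
q=4: [-4, -1, 6, -1, 4]
q=5: [-7, -2, 5, -4, 1]
Optimal cycle mean attained by: cycle 1->4->3->1, total 2 + (-8) + (-1), length 3.
Answer: λ = -7/3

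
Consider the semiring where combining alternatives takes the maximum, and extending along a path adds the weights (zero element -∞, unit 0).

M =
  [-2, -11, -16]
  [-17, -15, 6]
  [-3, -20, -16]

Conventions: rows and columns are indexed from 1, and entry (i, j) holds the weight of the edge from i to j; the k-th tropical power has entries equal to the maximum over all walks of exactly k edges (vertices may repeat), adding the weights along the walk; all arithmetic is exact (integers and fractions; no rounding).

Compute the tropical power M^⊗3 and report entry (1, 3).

M^⊗2:
  [-4, -13, -5]
  [3, -14, -9]
  [-5, -14, -14]
M^⊗3:
  [-6, -15, -7]
  [1, -8, -8]
  [-7, -16, -8]
Key observation: the optimum is the walk 1->1->2->3, with weight (-2) + (-11) + 6 = -7.
Optimal value attained by: walk 1->1->2->3.
Answer: (M^⊗3)[1][3] = -7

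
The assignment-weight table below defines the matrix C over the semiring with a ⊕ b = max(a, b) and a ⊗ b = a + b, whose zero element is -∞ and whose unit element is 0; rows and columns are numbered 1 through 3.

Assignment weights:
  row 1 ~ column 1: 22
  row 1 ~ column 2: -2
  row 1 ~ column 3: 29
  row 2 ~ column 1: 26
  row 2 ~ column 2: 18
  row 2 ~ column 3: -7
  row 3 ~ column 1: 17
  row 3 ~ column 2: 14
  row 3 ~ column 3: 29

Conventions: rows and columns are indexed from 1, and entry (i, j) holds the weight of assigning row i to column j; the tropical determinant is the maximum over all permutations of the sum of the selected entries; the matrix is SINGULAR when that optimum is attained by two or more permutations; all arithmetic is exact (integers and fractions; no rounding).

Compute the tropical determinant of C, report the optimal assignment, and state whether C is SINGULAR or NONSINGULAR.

σ = (1, 2, 3): 22 + 18 + 29 = 69
σ = (1, 3, 2): 22 + (-7) + 14 = 29
σ = (2, 1, 3): (-2) + 26 + 29 = 53
σ = (2, 3, 1): (-2) + (-7) + 17 = 8
σ = (3, 1, 2): 29 + 26 + 14 = 69
σ = (3, 2, 1): 29 + 18 + 17 = 64
Optimal value attained by: σ = (1, 2, 3).
Answer: det⊕(C) = 69; verdict: SINGULAR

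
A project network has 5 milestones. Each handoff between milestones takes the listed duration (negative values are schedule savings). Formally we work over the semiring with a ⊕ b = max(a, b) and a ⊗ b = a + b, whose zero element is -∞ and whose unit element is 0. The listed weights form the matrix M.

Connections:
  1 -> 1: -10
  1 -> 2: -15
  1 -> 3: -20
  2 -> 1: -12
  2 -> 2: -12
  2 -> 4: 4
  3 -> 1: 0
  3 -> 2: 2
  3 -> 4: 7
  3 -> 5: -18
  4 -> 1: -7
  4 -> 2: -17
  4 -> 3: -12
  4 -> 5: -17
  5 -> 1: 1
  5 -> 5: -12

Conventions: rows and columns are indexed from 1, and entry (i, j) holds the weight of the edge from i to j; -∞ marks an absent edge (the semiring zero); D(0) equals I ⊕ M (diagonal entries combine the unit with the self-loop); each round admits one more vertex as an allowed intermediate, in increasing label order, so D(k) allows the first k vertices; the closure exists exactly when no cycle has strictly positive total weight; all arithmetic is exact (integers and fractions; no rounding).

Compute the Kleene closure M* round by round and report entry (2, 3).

D(0):
  [0, -15, -20, -∞, -∞]
  [-12, 0, -∞, 4, -∞]
  [0, 2, 0, 7, -18]
  [-7, -17, -12, 0, -17]
  [1, -∞, -∞, -∞, 0]
D(1):
  [0, -15, -20, -∞, -∞]
  [-12, 0, -32, 4, -∞]
  [0, 2, 0, 7, -18]
  [-7, -17, -12, 0, -17]
  [1, -14, -19, -∞, 0]
D(2):
  [0, -15, -20, -11, -∞]
  [-12, 0, -32, 4, -∞]
  [0, 2, 0, 7, -18]
  [-7, -17, -12, 0, -17]
  [1, -14, -19, -10, 0]
D(3):
  [0, -15, -20, -11, -38]
  [-12, 0, -32, 4, -50]
  [0, 2, 0, 7, -18]
  [-7, -10, -12, 0, -17]
  [1, -14, -19, -10, 0]
D(4):
  [0, -15, -20, -11, -28]
  [-3, 0, -8, 4, -13]
  [0, 2, 0, 7, -10]
  [-7, -10, -12, 0, -17]
  [1, -14, -19, -10, 0]
D(5):
  [0, -15, -20, -11, -28]
  [-3, 0, -8, 4, -13]
  [0, 2, 0, 7, -10]
  [-7, -10, -12, 0, -17]
  [1, -14, -19, -10, 0]
Answer: M*[2][3] = -8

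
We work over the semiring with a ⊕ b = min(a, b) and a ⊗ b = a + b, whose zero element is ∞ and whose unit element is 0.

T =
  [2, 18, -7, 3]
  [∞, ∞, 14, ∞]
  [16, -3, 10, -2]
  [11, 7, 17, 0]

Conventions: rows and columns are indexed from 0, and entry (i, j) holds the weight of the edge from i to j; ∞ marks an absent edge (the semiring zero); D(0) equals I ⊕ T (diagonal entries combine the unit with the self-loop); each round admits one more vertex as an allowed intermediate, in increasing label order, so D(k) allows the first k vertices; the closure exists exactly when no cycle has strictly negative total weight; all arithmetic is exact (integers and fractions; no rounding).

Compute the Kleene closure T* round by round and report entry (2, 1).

D(0):
  [0, 18, -7, 3]
  [∞, 0, 14, ∞]
  [16, -3, 0, -2]
  [11, 7, 17, 0]
D(1):
  [0, 18, -7, 3]
  [∞, 0, 14, ∞]
  [16, -3, 0, -2]
  [11, 7, 4, 0]
D(2):
  [0, 18, -7, 3]
  [∞, 0, 14, ∞]
  [16, -3, 0, -2]
  [11, 7, 4, 0]
D(3):
  [0, -10, -7, -9]
  [30, 0, 14, 12]
  [16, -3, 0, -2]
  [11, 1, 4, 0]
D(4):
  [0, -10, -7, -9]
  [23, 0, 14, 12]
  [9, -3, 0, -2]
  [11, 1, 4, 0]
Answer: T*[2][1] = -3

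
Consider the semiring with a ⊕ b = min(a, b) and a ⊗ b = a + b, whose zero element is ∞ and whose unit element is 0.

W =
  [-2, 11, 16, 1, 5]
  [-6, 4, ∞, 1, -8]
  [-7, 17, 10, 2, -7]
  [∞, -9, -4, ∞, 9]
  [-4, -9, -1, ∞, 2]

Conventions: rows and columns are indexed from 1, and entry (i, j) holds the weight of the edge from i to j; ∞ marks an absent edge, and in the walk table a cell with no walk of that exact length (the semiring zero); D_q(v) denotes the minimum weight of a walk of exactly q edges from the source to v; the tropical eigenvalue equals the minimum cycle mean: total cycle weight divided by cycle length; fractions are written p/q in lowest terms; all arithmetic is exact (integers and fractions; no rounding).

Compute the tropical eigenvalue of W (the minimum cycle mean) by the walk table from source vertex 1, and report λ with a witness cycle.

q=0: [0, ∞, ∞, ∞, ∞]
q=1: [-2, 11, 16, 1, 5]
q=2: [-4, -8, -3, -1, 3]
q=3: [-14, -10, -5, -7, -16]
q=4: [-20, -25, -17, -13, -18]
q=5: [-31, -27, -19, -24, -33]
Optimal cycle mean attained by: cycle 2->5->2, total (-8) + (-9), length 2.
Answer: λ = -17/2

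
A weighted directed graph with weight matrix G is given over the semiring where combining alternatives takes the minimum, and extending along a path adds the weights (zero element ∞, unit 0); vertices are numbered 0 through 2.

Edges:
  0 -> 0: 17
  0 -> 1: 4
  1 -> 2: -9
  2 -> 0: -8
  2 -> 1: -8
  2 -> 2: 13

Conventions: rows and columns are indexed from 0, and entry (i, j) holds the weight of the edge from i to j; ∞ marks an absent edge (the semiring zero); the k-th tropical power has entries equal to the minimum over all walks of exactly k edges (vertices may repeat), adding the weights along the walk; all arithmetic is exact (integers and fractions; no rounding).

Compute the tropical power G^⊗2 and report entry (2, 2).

G^⊗2:
  [34, 21, -5]
  [-17, -17, 4]
  [5, -4, -17]
Key observation: the optimum is the walk 2->1->2, with weight (-8) + (-9) = -17.
Optimal value attained by: walk 2->1->2.
Answer: (G^⊗2)[2][2] = -17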